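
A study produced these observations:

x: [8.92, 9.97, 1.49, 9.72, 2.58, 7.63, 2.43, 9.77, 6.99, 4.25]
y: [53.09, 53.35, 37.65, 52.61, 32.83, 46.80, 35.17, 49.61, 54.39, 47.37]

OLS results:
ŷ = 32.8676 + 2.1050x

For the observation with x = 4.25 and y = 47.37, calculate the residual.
Residual = 5.5561

The residual is the difference between the actual value and the predicted value:

Residual = y - ŷ

Step 1: Calculate predicted value
ŷ = 32.8676 + 2.1050 × 4.25
ŷ = 41.8139

Step 2: Calculate residual
Residual = 47.37 - 41.8139
Residual = 5.5561

Interpretation: the model underestimates the actual value by 5.5561 at this point (positive residual → observation lies above the fitted line).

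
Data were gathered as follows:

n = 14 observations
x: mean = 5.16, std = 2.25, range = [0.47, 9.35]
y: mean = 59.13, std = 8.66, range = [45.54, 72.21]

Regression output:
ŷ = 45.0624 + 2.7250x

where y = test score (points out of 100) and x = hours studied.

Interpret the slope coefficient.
An increase of one hour in study time is associated with a 2.7250 points increase in predicted test score.

β₁ = 2.7250 is the change in predicted test score (points) per additional hour of study time.

Interpretation:
- Study time up by 1 hour → predicted test score increases by 2.7250 points
- The effect is assumed constant over the observed range of x (linearity)

The intercept β₀ = 45.0624 is the predicted test score when study time = 0.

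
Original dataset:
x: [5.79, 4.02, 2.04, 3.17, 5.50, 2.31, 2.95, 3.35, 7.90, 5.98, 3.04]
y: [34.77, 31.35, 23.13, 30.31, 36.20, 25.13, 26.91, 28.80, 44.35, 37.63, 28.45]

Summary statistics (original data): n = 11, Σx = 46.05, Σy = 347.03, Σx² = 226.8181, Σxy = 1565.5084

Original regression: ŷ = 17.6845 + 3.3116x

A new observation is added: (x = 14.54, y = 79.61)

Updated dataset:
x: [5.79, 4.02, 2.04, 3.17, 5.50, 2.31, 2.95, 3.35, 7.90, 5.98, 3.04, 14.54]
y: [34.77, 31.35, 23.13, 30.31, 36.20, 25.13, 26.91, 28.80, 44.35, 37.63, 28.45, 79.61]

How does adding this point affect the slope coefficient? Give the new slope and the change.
The slope changes from 3.3116 to 4.2998 (change of +0.9882, or +29.8%).

x = 14.54 lies well outside the original x-range [2.04, 7.90] (x̄ ≈ 4.19), so this observation has high leverage and can move the slope substantially.

Step 1: Update the sums with the new point (n goes from 11 to 12)
Σx  = 46.05 + 14.54 = 60.59
Σy  = 347.03 + 79.61 = 426.64
Σx² = 226.8181 + 14.54² = 226.8181 + 211.4116 = 438.2297
Σxy = 1565.5084 + 14.54×79.61 = 1565.5084 + 1157.5294 = 2723.0378

Step 2: Recompute the slope with b₁ = (nΣxy − ΣxΣy) / (nΣx² − (Σx)²)
Numerator   = 12×2723.0378 − 60.59×426.64 = 32676.4536 − 25850.1176 = 6826.3360
Denominator = 12×438.2297 − 60.59² = 5258.7564 − 3671.1481 = 1587.6083
b₁(new) = 6826.3360 / 1587.6083 = 4.2998

(Same formula on the original sums: (11×1565.5084 − 46.05×347.03) / (11×226.8181 − 46.05²) = 1239.8609 / 374.3966 = 3.3116, matching the given fit.)

Step 3: Change in slope
Δβ₁ = 4.2998 − 3.3116 = +0.9882
Relative change = +0.9882 / 3.3116 × 100% = +29.8%
→ the slope increases when the point is added.

A high-leverage point only changes the slope if it is off the original line; here y = 79.61 is above the original trend, so the slope increases.
In practice: investigate whether it comes from the same population as the rest of the sample.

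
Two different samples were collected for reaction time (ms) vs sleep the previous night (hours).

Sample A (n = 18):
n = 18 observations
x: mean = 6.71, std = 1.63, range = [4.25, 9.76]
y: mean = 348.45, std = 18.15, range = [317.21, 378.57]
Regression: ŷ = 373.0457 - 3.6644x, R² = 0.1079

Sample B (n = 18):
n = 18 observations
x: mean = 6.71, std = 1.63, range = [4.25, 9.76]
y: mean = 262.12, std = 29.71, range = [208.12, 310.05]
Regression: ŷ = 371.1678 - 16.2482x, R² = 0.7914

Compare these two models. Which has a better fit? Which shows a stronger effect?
Model B has the better fit (R² = 0.7914 vs 0.1079). Model B shows the stronger effect (|β₁| = 16.2482 vs 3.6644).

Model Comparison:

Goodness of fit (R²):
- Model A: R² = 0.1079 → 10.79% of variance in reaction time explained
- Model B: R² = 0.7914 → 79.14% of variance in reaction time explained
- 0.7914 > 0.1079 → Model B has the better fit

Which has the larger per-hour effect? (|β₁|)
- Model A: β₁ = -3.6644 → predicted reaction time falls 3.6644 ms per additional hour of sleep
- Model B: β₁ = -16.2482 → predicted reaction time falls 16.2482 ms per additional hour of sleep
- |-3.6644| < |-16.2482| → Model B shows the stronger marginal effect

Note: The two samples could reflect different populations, time periods, or measurement quality.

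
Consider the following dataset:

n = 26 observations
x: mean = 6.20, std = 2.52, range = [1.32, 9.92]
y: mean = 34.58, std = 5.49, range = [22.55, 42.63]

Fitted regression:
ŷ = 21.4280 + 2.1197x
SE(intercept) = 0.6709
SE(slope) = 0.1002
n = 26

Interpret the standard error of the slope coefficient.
The slope 2.1197 is pinned down to within about ±0.1002 (one SE) by these data — relative uncertainty 4.7%, i.e. precise.

SE(β̂₁) = s / √Sxx, where s is the residual standard deviation and Sxx = Σ(x − x̄)². It is the yardstick for how far β̂₁ = 2.1197 could plausibly be from the true slope.

Relative precision:
- SE / |β̂₁| = 0.1002 / 2.1197 = 4.7%
- Rule of thumb (under 20%: precise; 20% to under 50%: moderately precise; 50% or more: imprecise) → precise

Rough 95% range (±2 SE): 2.1197 ± 0.2004 → (1.9193, 2.3201).

What drives SE(β̂₁): larger n (here n = 26) → smaller SE.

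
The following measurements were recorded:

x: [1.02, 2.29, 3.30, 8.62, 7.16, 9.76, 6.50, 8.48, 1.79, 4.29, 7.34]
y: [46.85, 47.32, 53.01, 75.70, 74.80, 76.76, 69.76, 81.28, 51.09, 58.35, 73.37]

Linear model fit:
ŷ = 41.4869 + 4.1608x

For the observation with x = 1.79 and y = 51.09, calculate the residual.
Residual = 2.1553

The residual is the difference between the actual value and the predicted value:

Residual = y - ŷ

Step 1: Calculate predicted value
ŷ = 41.4869 + 4.1608 × 1.79
ŷ = 48.9347

Step 2: Calculate residual
Residual = 51.09 - 48.9347
Residual = 2.1553

Interpretation: the model underestimates the actual value by 2.1553 at this point (positive residual → observation lies above the fitted line).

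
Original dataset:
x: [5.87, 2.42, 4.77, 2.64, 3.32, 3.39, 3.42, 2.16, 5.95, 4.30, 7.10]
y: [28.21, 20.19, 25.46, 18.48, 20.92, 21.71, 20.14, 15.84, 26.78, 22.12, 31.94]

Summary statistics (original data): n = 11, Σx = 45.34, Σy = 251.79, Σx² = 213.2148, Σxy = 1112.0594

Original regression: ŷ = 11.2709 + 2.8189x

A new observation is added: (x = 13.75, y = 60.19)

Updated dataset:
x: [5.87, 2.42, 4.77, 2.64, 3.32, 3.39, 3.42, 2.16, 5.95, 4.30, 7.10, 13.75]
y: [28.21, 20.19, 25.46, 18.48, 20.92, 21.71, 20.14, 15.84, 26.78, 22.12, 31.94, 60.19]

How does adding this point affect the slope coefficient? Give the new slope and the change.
The slope changes from 2.8189 to 3.6244 (change of +0.8055, or +28.6%).

x = 13.75 lies well outside the original x-range [2.16, 7.10] (x̄ ≈ 4.12), so this observation has high leverage and can move the slope substantially.

Step 1: Update the sums with the new point (n goes from 11 to 12)
Σx  = 45.34 + 13.75 = 59.09
Σy  = 251.79 + 60.19 = 311.98
Σx² = 213.2148 + 13.75² = 213.2148 + 189.0625 = 402.2773
Σxy = 1112.0594 + 13.75×60.19 = 1112.0594 + 827.6125 = 1939.6719

Step 2: Recompute the slope with b₁ = (nΣxy − ΣxΣy) / (nΣx² − (Σx)²)
Numerator   = 12×1939.6719 − 59.09×311.98 = 23276.0628 − 18434.8982 = 4841.1646
Denominator = 12×402.2773 − 59.09² = 4827.3276 − 3491.6281 = 1335.6995
b₁(new) = 4841.1646 / 1335.6995 = 3.6244

(Same formula on the original sums: (11×1112.0594 − 45.34×251.79) / (11×213.2148 − 45.34²) = 816.4948 / 289.6472 = 2.8189, matching the given fit.)

Step 3: Change in slope
Δβ₁ = 3.6244 − 2.8189 = +0.8055
Relative change = +0.8055 / 2.8189 × 100% = +28.6%
→ the slope increases when the point is added.

Because the point sits above the extension of the original line at a high-leverage x, it tilts the fit up.
In practice: investigate whether it comes from the same population as the rest of the sample; check such a point for data-entry or measurement error.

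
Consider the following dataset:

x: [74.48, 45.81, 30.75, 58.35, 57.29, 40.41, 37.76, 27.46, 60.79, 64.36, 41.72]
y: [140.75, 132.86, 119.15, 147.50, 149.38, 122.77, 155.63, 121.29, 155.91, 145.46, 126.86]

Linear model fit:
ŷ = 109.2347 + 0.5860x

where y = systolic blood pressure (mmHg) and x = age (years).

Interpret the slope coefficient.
An increase of one year in age is associated with a 0.5860 mmHg increase in predicted blood pressure.

The slope coefficient β₁ = 0.5860 represents the marginal effect of age on blood pressure.

Interpretation:
- Age up by 1 year → predicted blood pressure increases by 0.5860 mmHg
- This is a linear approximation: the same per-unit change is assumed across the whole observed x range
- The sign (+) gives the direction; the magnitude 0.5860 gives the size of the effect per year

The intercept β₀ = 109.2347 is the predicted blood pressure when age = 0; since the smallest observed x is 27.46, this is an extrapolation and mainly anchors the line.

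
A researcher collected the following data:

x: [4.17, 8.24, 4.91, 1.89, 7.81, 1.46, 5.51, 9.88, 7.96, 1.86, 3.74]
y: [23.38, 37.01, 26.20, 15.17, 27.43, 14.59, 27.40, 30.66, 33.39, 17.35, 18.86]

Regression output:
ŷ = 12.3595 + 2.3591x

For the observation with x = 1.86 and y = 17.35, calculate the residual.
Residual = 0.6026

The residual is the difference between the actual value and the predicted value:

Residual = y - ŷ

Step 1: Calculate predicted value
ŷ = 12.3595 + 2.3591 × 1.86
ŷ = 16.7474

Step 2: Calculate residual
Residual = 17.35 - 16.7474
Residual = 0.6026

The residual is positive, so the observed y = 17.35 sits above the regression line (the line underestimates it by 0.6026).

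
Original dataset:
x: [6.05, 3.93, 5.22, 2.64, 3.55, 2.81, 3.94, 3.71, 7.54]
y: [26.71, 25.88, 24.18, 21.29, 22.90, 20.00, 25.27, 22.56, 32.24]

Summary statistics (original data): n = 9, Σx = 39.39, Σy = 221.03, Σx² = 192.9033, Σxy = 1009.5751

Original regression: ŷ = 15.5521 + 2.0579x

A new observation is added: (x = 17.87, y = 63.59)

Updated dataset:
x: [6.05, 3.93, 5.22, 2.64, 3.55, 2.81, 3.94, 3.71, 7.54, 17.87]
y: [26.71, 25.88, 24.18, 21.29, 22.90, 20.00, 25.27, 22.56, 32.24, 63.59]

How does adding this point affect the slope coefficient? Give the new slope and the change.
New slope β₁ = 2.7998 versus 2.0579 before: a change of +0.7419 (+36.1%).

x = 17.87 lies well outside the original x-range [2.64, 7.54] (x̄ ≈ 4.38), so this observation has high leverage and can move the slope substantially.

Step 1: Update the sums with the new point (n goes from 9 to 10)
Σx  = 39.39 + 17.87 = 57.26
Σy  = 221.03 + 63.59 = 284.62
Σx² = 192.9033 + 17.87² = 192.9033 + 319.3369 = 512.2402
Σxy = 1009.5751 + 17.87×63.59 = 1009.5751 + 1136.3533 = 2145.9284

Step 2: Recompute the slope with b₁ = (nΣxy − ΣxΣy) / (nΣx² − (Σx)²)
Numerator   = 10×2145.9284 − 57.26×284.62 = 21459.2840 − 16297.3412 = 5161.9428
Denominator = 10×512.2402 − 57.26² = 5122.4020 − 3278.7076 = 1843.6944
b₁(new) = 5161.9428 / 1843.6944 = 2.7998

(Same formula on the original sums: (9×1009.5751 − 39.39×221.03) / (9×192.9033 − 39.39²) = 379.8042 / 184.5576 = 2.0579, matching the given fit.)

Step 3: Change in slope
Δβ₁ = 2.7998 − 2.0579 = +0.7419
Relative change = +0.7419 / 2.0579 × 100% = +36.1%
→ the slope increases when the point is added.

Because the point sits above the extension of the original line at a high-leverage x, it tilts the fit up.
In practice: check such a point for data-entry or measurement error; investigate whether it comes from the same population as the rest of the sample.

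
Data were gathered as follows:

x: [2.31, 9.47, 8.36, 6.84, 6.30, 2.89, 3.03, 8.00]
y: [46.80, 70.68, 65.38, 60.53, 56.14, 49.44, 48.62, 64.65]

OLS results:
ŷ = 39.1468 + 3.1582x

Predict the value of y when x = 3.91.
ŷ = 51.4954

To predict y for x = 3.91, substitute into the regression equation:

ŷ = 39.1468 + 3.1582 × 3.91
ŷ = 39.1468 + 12.3486
ŷ = 51.4954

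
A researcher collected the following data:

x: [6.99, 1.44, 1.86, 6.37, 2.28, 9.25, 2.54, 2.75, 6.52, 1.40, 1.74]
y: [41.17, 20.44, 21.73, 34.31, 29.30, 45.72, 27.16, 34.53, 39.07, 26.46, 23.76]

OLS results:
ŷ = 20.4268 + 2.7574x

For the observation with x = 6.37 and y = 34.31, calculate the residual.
Residual = -3.6814

The residual is the difference between the actual value and the predicted value:

Residual = y - ŷ

Step 1: Calculate predicted value
ŷ = 20.4268 + 2.7574 × 6.37
ŷ = 37.9914

Step 2: Calculate residual
Residual = 34.31 - 37.9914
Residual = -3.6814

Interpretation: the model overestimates the actual value by 3.6814 at this point (negative residual → observation lies below the fitted line).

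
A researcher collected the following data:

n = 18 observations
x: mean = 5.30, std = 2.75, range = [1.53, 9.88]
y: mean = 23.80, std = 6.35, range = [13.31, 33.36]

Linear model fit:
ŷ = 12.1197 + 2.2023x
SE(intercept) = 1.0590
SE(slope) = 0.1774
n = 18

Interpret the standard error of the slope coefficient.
The slope 2.2023 is pinned down to within about ±0.1774 (one SE) by these data — relative uncertainty 8.1%, i.e. precise.

What SE measures:
- The standard error quantifies the sampling variability of the coefficient estimate
- It is the estimated standard deviation of β̂₁ across hypothetical repeated samples of the same size
- Smaller SE → more precise estimate

Relative precision:
- SE / |β̂₁| = 0.1774 / 2.2023 = 8.1%
- Rule of thumb (under 20%: precise; 20% to under 50%: moderately precise; 50% or more: imprecise) → precise

Rough 95% range (±2 SE): 2.2023 ± 0.3548 → (1.8475, 2.5571).

What drives SE(β̂₁): more residual scatter → larger SE; larger n (here n = 18) → smaller SE; wider spread of x values → smaller SE.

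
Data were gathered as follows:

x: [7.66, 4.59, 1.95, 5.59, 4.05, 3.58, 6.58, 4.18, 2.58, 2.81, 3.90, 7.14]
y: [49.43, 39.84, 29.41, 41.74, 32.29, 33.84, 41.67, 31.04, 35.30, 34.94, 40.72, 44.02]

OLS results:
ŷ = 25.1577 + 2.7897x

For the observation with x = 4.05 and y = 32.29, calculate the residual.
Residual = -4.1660

The residual is the difference between the actual value and the predicted value:

Residual = y - ŷ

Step 1: Calculate predicted value
ŷ = 25.1577 + 2.7897 × 4.05
ŷ = 36.4560

Step 2: Calculate residual
Residual = 32.29 - 36.4560
Residual = -4.1660

Interpretation: the model overestimates the actual value by 4.1660 at this point (negative residual → observation lies below the fitted line).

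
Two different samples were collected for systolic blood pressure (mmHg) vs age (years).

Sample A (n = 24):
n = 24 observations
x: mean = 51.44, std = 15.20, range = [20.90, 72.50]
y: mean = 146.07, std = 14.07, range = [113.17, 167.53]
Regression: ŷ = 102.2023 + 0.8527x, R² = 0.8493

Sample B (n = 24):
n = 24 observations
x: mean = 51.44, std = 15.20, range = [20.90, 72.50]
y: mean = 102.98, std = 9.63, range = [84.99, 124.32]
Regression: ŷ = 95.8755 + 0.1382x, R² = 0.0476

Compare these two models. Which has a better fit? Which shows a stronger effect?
Model A has the better fit (R² = 0.8493 vs 0.0476). Model A shows the stronger effect (|β₁| = 0.8527 vs 0.1382).

Model Comparison:

Goodness of fit (R²):
- Model A: R² = 0.8493 → 84.93% of variance in blood pressure explained
- Model B: R² = 0.0476 → 4.76% of variance in blood pressure explained
- 0.8493 > 0.0476 → Model A has the better fit

Effect size (slope magnitude):
- Model A: β₁ = 0.8527 → predicted blood pressure rises 0.8527 mmHg per additional year of age
- Model B: β₁ = 0.1382 → predicted blood pressure rises 0.1382 mmHg per additional year of age
- |0.8527| > |0.1382| → Model A shows the stronger marginal effect

Note: The two samples could reflect different populations, time periods, or measurement quality.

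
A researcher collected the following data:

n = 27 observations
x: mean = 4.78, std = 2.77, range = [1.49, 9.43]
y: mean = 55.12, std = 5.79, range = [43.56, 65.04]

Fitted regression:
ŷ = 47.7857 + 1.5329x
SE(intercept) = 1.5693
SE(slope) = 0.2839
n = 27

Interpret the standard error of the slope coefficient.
The slope 1.5329 is pinned down to within about ±0.2839 (one SE) by these data — relative uncertainty 18.5%, i.e. precise.

SE(β̂₁) = 0.2839 says: if we drew many samples of n = 27 from the same population and refit each time, the fitted slopes would scatter with a standard deviation of roughly 0.2839 around the true β₁.

Relative precision:
- SE / |β̂₁| = 0.2839 / 1.5329 = 18.5%
- Rule of thumb (under 20%: precise; 20% to under 50%: moderately precise; 50% or more: imprecise) → precise

Rough 95% range (±2 SE): 1.5329 ± 0.5678 → (0.9651, 2.1007).

What drives SE(β̂₁): more residual scatter → larger SE; larger n (here n = 27) → smaller SE; wider spread of x values → smaller SE.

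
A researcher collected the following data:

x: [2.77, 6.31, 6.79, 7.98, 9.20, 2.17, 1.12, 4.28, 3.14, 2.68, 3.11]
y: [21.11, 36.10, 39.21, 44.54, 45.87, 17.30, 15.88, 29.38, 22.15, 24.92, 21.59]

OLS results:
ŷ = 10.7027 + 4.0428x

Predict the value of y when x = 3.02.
ŷ = 22.9120

Plug x = 3.02 into the fitted line:

ŷ = 10.7027 + 4.0428 × 3.02
ŷ = 10.7027 + 12.2093
ŷ = 22.9120

This is a point prediction; actual observations scatter around it by roughly the residual standard deviation.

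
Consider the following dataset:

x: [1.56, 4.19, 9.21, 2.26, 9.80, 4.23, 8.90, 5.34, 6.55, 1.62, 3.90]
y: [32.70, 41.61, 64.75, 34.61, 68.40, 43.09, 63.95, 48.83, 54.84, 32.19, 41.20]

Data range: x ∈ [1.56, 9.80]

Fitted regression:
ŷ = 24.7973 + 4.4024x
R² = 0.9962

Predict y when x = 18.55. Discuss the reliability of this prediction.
ŷ = 106.4618 (extrapolation — x = 18.55 lies outside [1.56, 9.80], so reliability is low).

Prediction calculation:
ŷ = 24.7973 + 4.4024 × 18.55
ŷ = 106.4618

Reliability:
- Data range: x ∈ [1.56, 9.80]
- Prediction point: x = 18.55 is 8.75 units above the observed range → this is EXTRAPOLATION, not interpolation

Why that matters here:
- The standard error of prediction grows with (x − x̄)², and x = 18.55 is far from x̄ = 5.23
- There are no observations near this x to validate the fitted line there
- R² describes fit only over the sampled x values; it says nothing about behaviour beyond them

Report the number if required, but flag clearly that it is an extrapolation.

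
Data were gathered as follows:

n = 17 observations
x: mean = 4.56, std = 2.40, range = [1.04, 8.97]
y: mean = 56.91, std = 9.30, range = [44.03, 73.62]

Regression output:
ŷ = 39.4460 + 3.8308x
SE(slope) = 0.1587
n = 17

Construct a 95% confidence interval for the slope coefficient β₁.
The 95% CI for β₁ is (3.4925, 4.1691)

Confidence interval for the slope:

The 95% CI for β₁ is: β̂₁ ± t*(α/2, n-2) × SE(β̂₁)

Step 1: Find critical t-value
- Confidence level = 0.95
- Degrees of freedom = n - 2 = 17 - 2 = 15
- t*(α/2, 15) = 2.1314

Step 2: Calculate margin of error
Margin = 2.1314 × 0.1587 = 0.3383

Step 3: Construct interval
CI = 3.8308 ± 0.3383
CI = (3.4925, 4.1691)

Interpretation: each one-unit increase in x is associated with a change in mean y of between 3.4925 and 4.1691, with 95% confidence.
Both endpoints are positive, so the data support a genuinely positive slope at this confidence level.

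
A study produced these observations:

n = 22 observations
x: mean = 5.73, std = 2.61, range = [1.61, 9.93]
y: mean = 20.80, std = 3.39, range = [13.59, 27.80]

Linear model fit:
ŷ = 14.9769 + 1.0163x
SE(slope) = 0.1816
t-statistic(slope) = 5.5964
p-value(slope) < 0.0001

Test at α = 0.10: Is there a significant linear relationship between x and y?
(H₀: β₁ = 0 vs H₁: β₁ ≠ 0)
Reject H₀: p-value < 0.0001 < α = 0.10. The linear relationship is significant at the 10% level.

Hypothesis test for the slope coefficient:

H₀: β₁ = 0 (no linear relationship)
H₁: β₁ ≠ 0 (linear relationship exists)

Test statistic: t = β̂₁ / SE(β̂₁) = 1.0163 / 0.1816 = 5.5964

With df = 20, the two-sided p-value for |t| = 5.5964 is <0.0001.

Decision rule: reject H₀ if p-value < α.
p-value < 0.0001 < α = 0.10 → reject H₀.

There is sufficient evidence at the 10% significance level to conclude that a linear relationship exists between x and y.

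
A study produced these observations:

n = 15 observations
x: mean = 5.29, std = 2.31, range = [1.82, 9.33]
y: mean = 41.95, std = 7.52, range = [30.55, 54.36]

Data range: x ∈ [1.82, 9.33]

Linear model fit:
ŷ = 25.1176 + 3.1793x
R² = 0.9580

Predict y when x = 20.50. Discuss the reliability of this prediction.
The equation gives ŷ = 90.2933; however x = 20.50 is 11.17 units above the observed range, so this extrapolated value should not be trusted.

Prediction calculation:
ŷ = 25.1176 + 3.1793 × 20.50
ŷ = 90.2933

Reliability:
- Data range: x ∈ [1.82, 9.33]
- Prediction point: x = 20.50 is 11.17 units above the observed range → this is EXTRAPOLATION, not interpolation

Why that matters here:
- Real relationships often flatten, saturate, or turn nonlinear at extremes
- The linear relationship may not hold outside the observed range
- The standard error of prediction grows with (x − x̄)², and x = 20.50 is far from x̄ = 5.29

A defensible statement: 'if the linear trend continued to x = 20.50, y would be about 90.2933' — the premise is untested.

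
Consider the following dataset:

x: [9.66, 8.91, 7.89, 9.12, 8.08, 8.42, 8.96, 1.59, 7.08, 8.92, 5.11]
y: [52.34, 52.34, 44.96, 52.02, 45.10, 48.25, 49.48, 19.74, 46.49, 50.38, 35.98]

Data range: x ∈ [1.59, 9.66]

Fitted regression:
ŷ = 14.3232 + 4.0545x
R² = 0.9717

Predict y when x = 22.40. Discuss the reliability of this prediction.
ŷ = 105.1440 (extrapolation — x = 22.40 lies outside [1.59, 9.66], so reliability is low).

Prediction calculation:
ŷ = 14.3232 + 4.0545 × 22.40
ŷ = 105.1440

Reliability:
- Data range: x ∈ [1.59, 9.66]
- Prediction point: x = 22.40 is 12.74 units above the observed range → this is EXTRAPOLATION, not interpolation

Why that matters here:
- There are no observations near this x to validate the fitted line there
- R² describes fit only over the sampled x values; it says nothing about behaviour beyond them
- Real relationships often flatten, saturate, or turn nonlinear at extremes

Report the number if required, but flag clearly that it is an extrapolation.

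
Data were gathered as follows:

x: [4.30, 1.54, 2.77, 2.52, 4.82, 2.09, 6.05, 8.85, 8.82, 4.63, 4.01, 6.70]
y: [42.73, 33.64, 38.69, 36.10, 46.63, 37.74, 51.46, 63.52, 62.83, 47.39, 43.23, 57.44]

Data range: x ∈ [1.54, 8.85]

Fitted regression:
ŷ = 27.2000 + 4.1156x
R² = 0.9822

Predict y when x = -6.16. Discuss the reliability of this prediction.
The equation gives ŷ = 1.8479; however x = -6.16 is 7.70 units below the observed range, so this extrapolated value should not be trusted.

Prediction calculation:
ŷ = 27.2000 + 4.1156 × (-6.16)
ŷ = 1.8479

Reliability:
- Data range: x ∈ [1.54, 8.85]
- Prediction point: x = -6.16 is 7.70 units below the observed range → this is EXTRAPOLATION, not interpolation

Why that matters here:
- There are no observations near this x to validate the fitted line there
- Real relationships often flatten, saturate, or turn nonlinear at extremes

Report the number if required, but flag clearly that it is an extrapolation.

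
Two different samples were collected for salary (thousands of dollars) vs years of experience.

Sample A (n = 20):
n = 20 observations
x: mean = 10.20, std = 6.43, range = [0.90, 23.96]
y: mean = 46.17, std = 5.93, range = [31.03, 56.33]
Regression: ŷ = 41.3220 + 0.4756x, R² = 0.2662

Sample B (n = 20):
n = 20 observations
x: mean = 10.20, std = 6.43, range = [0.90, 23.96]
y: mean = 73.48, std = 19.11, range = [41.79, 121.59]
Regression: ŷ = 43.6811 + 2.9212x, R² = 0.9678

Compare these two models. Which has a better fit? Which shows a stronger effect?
Model B has the better fit (R² = 0.9678 vs 0.2662). Model B shows the stronger effect (|β₁| = 2.9212 vs 0.4756).

Model Comparison:

Goodness of fit (R²):
- Model A: R² = 0.2662 → 26.62% of variance in salary explained
- Model B: R² = 0.9678 → 96.78% of variance in salary explained
- 0.9678 > 0.2662 → Model B has the better fit

Which has the larger per-year effect? (|β₁|)
- Model A: β₁ = 0.4756 → predicted salary rises 0.4756 thousand dollars per additional year of experience
- Model B: β₁ = 2.9212 → predicted salary rises 2.9212 thousand dollars per additional year of experience
- |0.4756| < |2.9212| → Model B shows the stronger marginal effect

Notes:
- R² measures how tightly points cluster around the line; β₁ measures how steep the line is — they answer different questions.
- A steeper slope doesn't make a better model if the scatter around the line is large.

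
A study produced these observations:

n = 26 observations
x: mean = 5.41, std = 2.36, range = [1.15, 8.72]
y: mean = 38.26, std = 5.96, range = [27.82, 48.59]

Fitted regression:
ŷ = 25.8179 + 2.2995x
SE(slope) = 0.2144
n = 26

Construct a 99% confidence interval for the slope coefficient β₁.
The 99% CI for β₁ is (1.6998, 2.8992)

Confidence interval for the slope:

The 99% CI for β₁ is: β̂₁ ± t*(α/2, n-2) × SE(β̂₁)

Step 1: Find critical t-value
- Confidence level = 0.99
- Degrees of freedom = n - 2 = 26 - 2 = 24
- t*(α/2, 24) = 2.7969

Step 2: Calculate margin of error
Margin = 2.7969 × 0.2144 = 0.5997

Step 3: Construct interval
CI = 2.2995 ± 0.5997
CI = (1.6998, 2.8992)

Interpretation: each one-unit increase in x is associated with a change in mean y of between 1.6998 and 2.8992, with 99% confidence.
The interval does not include 0, suggesting a significant linear relationship.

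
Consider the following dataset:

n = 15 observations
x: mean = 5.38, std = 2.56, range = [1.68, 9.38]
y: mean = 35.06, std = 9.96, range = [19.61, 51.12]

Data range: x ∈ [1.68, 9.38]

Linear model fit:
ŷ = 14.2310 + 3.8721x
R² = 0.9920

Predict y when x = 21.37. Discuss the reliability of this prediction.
ŷ = 96.9778 (extrapolation — x = 21.37 lies outside [1.68, 9.38], so reliability is low).

Prediction calculation:
ŷ = 14.2310 + 3.8721 × 21.37
ŷ = 96.9778

Reliability:
- Data range: x ∈ [1.68, 9.38]
- Prediction point: x = 21.37 is 11.99 units above the observed range → this is EXTRAPOLATION, not interpolation

Why that matters here:
- Real relationships often flatten, saturate, or turn nonlinear at extremes
- There are no observations near this x to validate the fitted line there

Report the number if required, but flag clearly that it is an extrapolation.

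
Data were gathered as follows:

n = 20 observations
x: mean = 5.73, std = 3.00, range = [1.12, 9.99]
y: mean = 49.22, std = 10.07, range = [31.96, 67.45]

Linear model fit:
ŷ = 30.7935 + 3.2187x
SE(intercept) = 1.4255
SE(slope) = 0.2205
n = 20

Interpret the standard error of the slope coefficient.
SE(β̂₁) = 0.2205 is the estimated standard deviation of the slope estimate across repeated samples; relative to β̂₁ = 3.2187 that is 6.9%, a precise estimate.

SE(β̂₁) = s / √Sxx, where s is the residual standard deviation and Sxx = Σ(x − x̄)². It is the yardstick for how far β̂₁ = 3.2187 could plausibly be from the true slope.

Relative precision:
- SE / |β̂₁| = 0.2205 / 3.2187 = 6.9%
- Rule of thumb (under 20%: precise; 20% to under 50%: moderately precise; 50% or more: imprecise) → precise

Link to interval estimation: a confidence interval for β₁ is β̂₁ ± t* × 0.2205, so SE sets the half-width per unit of t*.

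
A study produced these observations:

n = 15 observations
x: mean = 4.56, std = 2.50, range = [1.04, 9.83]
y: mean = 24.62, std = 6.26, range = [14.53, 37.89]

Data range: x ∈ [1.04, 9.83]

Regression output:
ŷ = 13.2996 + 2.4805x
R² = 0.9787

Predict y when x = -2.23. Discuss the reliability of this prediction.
ŷ = 7.7681 (extrapolation — x = -2.23 lies outside [1.04, 9.83], so reliability is low).

Prediction calculation:
ŷ = 13.2996 + 2.4805 × (-2.23)
ŷ = 7.7681

Reliability:
- Data range: x ∈ [1.04, 9.83]
- Prediction point: x = -2.23 is 3.27 units below the observed range → this is EXTRAPOLATION, not interpolation

Why that matters here:
- The linear relationship may not hold outside the observed range
- There are no observations near this x to validate the fitted line there

Report the number if required, but flag clearly that it is an extrapolation.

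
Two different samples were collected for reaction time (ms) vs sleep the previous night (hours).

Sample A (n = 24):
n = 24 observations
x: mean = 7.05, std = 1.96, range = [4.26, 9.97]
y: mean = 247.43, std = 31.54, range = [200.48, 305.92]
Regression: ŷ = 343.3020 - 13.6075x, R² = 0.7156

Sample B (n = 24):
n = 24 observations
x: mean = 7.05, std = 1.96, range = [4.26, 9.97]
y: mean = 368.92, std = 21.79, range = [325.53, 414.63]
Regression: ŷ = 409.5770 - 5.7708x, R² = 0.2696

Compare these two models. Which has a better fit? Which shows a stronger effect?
Model A has the better fit (R² = 0.7156 vs 0.2696). Model A shows the stronger effect (|β₁| = 13.6075 vs 5.7708).

Model Comparison:

Which explains more variance? (R²)
- Model A: R² = 0.7156 → 71.56% of variance in reaction time explained
- Model B: R² = 0.2696 → 26.96% of variance in reaction time explained
- 0.7156 > 0.2696 → Model A has the better fit

Which has the larger per-hour effect? (|β₁|)
- Model A: β₁ = -13.6075 → predicted reaction time falls 13.6075 ms per additional hour of sleep
- Model B: β₁ = -5.7708 → predicted reaction time falls 5.7708 ms per additional hour of sleep
- |-13.6075| > |-5.7708| → Model A shows the stronger marginal effect

Note: R² measures how tightly points cluster around the line; β₁ measures how steep the line is — they answer different questions.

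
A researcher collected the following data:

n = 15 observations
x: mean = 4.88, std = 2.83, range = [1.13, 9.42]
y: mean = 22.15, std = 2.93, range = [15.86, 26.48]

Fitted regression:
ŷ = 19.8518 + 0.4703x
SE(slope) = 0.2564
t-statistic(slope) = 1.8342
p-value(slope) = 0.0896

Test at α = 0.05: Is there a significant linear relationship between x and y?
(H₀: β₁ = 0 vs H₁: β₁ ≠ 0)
Fail to reject H₀: p-value = 0.0896 ≥ α = 0.05. The linear relationship is not significant at the 5% level.

Hypothesis test for the slope coefficient:

H₀: β₁ = 0 (no linear relationship)
H₁: β₁ ≠ 0 (linear relationship exists)

Test statistic: t = β̂₁ / SE(β̂₁) = 0.4703 / 0.2564 = 1.8342

p = 0.0896: how often a slope estimate this far from 0 (in SE units) would arise by chance if β₁ were truly 0.

Decision rule: reject H₀ if p-value < α.
p-value = 0.0896 ≥ α = 0.05 → fail to reject H₀.

At α = 0.05 the data do not provide convincing evidence of a nonzero slope.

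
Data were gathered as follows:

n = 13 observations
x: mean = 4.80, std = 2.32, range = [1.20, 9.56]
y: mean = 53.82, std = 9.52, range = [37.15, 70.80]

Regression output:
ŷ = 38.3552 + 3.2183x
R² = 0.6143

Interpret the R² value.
R² = 0.6143 means 61.43% of the variation in y is explained by the linear relationship with x. This indicates a moderate fit.

R² (coefficient of determination) measures the proportion of variance in y explained by the regression model.

Here R² = 0.6143:
- Explained: 61.43% of the variation in y
- Unexplained (residual): 100% − 61.43% = 38.57%
- Rule of thumb (below 0.3 weak; 0.3 to below 0.7 moderate; 0.7 and above strong) → moderate

Note: R² never decreases when predictors are added, so it should not be used alone to compare models of different size.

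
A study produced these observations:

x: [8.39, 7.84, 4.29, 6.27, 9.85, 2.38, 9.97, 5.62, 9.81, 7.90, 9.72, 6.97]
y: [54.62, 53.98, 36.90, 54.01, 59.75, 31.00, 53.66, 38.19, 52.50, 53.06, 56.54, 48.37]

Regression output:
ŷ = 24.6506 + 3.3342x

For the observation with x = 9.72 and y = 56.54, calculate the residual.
Residual = -0.5190

The residual is the difference between the actual value and the predicted value:

Residual = y - ŷ

Step 1: Calculate predicted value
ŷ = 24.6506 + 3.3342 × 9.72
ŷ = 57.0590

Step 2: Calculate residual
Residual = 56.54 - 57.0590
Residual = -0.5190

The residual is negative, so the observed y = 56.54 sits below the regression line (the line overestimates it by 0.5190).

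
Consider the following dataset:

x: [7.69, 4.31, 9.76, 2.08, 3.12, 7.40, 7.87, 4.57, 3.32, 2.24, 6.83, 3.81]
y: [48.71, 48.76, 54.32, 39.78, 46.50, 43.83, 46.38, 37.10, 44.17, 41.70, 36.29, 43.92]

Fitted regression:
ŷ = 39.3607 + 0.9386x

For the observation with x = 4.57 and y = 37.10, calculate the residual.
Residual = -6.5501

The residual is the difference between the actual value and the predicted value:

Residual = y - ŷ

Step 1: Calculate predicted value
ŷ = 39.3607 + 0.9386 × 4.57
ŷ = 43.6501

Step 2: Calculate residual
Residual = 37.10 - 43.6501
Residual = -6.5501

Interpretation: the model overestimates the actual value by 6.5501 at this point (negative residual → observation lies below the fitted line).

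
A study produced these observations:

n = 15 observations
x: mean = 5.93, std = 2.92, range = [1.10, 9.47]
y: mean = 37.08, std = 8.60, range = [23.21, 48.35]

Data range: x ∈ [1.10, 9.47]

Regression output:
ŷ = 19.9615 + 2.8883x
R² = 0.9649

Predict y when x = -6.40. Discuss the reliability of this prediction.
ŷ = 1.4764 (extrapolation — x = -6.40 lies outside [1.10, 9.47], so reliability is low).

Prediction calculation:
ŷ = 19.9615 + 2.8883 × (-6.40)
ŷ = 1.4764

Reliability:
- Data range: x ∈ [1.10, 9.47]
- Prediction point: x = -6.40 is 7.50 units below the observed range → this is EXTRAPOLATION, not interpolation

Why that matters here:
- R² describes fit only over the sampled x values; it says nothing about behaviour beyond them
- Real relationships often flatten, saturate, or turn nonlinear at extremes

A defensible statement: 'if the linear trend continued to x = -6.40, y would be about 1.4764' — the premise is untested.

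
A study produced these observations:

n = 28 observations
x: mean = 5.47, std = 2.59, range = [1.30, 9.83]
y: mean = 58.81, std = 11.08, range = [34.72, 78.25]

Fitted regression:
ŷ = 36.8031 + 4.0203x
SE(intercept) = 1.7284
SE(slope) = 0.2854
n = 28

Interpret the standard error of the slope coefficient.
SE(β̂₁) = 0.2854 is the estimated standard deviation of the slope estimate across repeated samples; relative to β̂₁ = 4.0203 that is 7.1%, a precise estimate.

What SE measures:
- The standard error quantifies the sampling variability of the coefficient estimate
- It is the estimated standard deviation of β̂₁ across hypothetical repeated samples of the same size
- Smaller SE → more precise estimate

Relative precision:
- SE / |β̂₁| = 0.2854 / 4.0203 = 7.1%
- Rule of thumb (under 20%: precise; 20% to under 50%: moderately precise; 50% or more: imprecise) → precise

Rough 95% range (±2 SE): 4.0203 ± 0.5708 → (3.4495, 4.5911).

What drives SE(β̂₁): more residual scatter → larger SE; larger n (here n = 28) → smaller SE; wider spread of x values → smaller SE.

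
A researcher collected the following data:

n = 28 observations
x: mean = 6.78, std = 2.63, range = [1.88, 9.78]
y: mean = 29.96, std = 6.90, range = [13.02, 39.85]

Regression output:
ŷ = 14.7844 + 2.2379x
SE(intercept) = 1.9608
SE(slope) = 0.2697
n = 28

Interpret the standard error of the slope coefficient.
The slope 2.2379 is pinned down to within about ±0.2697 (one SE) by these data — relative uncertainty 12.1%, i.e. precise.

SE(β̂₁) = 0.2697 says: if we drew many samples of n = 28 from the same population and refit each time, the fitted slopes would scatter with a standard deviation of roughly 0.2697 around the true β₁.

Relative precision:
- SE / |β̂₁| = 0.2697 / 2.2379 = 12.1%
- Rule of thumb (under 20%: precise; 20% to under 50%: moderately precise; 50% or more: imprecise) → precise

Rough 95% range (±2 SE): 2.2379 ± 0.5394 → (1.6985, 2.7773).

What drives SE(β̂₁): wider spread of x values → smaller SE; more residual scatter → larger SE; larger n (here n = 28) → smaller SE.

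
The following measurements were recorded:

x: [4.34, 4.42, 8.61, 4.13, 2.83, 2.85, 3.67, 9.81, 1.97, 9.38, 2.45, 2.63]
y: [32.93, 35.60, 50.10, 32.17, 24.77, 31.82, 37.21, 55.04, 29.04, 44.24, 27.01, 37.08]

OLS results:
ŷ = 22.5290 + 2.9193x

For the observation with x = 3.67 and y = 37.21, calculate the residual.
Residual = 3.9672

The residual is the difference between the actual value and the predicted value:

Residual = y - ŷ

Step 1: Calculate predicted value
ŷ = 22.5290 + 2.9193 × 3.67
ŷ = 33.2428

Step 2: Calculate residual
Residual = 37.21 - 33.2428
Residual = 3.9672

The residual is positive, so the observed y = 37.21 sits above the regression line (the line underestimates it by 3.9672).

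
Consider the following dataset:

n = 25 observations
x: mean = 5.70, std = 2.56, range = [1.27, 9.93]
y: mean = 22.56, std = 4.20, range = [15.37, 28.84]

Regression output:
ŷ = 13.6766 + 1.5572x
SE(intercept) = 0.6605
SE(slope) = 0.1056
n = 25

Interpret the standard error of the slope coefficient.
The slope 1.5572 is pinned down to within about ±0.1056 (one SE) by these data — relative uncertainty 6.8%, i.e. precise.

What SE measures:
- The standard error quantifies the sampling variability of the coefficient estimate
- It is the estimated standard deviation of β̂₁ across hypothetical repeated samples of the same size
- Smaller SE → more precise estimate

Relative precision:
- SE / |β̂₁| = 0.1056 / 1.5572 = 6.8%
- Rule of thumb (under 20%: precise; 20% to under 50%: moderately precise; 50% or more: imprecise) → precise

Link to interval estimation: a confidence interval for β₁ is β̂₁ ± t* × 0.1056, so SE sets the half-width per unit of t*.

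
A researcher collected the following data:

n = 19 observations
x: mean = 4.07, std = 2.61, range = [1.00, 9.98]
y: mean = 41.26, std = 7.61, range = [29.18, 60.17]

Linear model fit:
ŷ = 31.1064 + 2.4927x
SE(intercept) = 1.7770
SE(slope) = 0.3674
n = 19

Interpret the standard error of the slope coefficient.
SE(β̂₁) = 0.3674 is the estimated standard deviation of the slope estimate across repeated samples; relative to β̂₁ = 2.4927 that is 14.7%, a precise estimate.

What SE measures:
- The standard error quantifies the sampling variability of the coefficient estimate
- It is the estimated standard deviation of β̂₁ across hypothetical repeated samples of the same size
- Smaller SE → more precise estimate

Relative precision:
- SE / |β̂₁| = 0.3674 / 2.4927 = 14.7%
- Rule of thumb (under 20%: precise; 20% to under 50%: moderately precise; 50% or more: imprecise) → precise

Link to interval estimation: a confidence interval for β₁ is β̂₁ ± t* × 0.3674, so SE sets the half-width per unit of t*.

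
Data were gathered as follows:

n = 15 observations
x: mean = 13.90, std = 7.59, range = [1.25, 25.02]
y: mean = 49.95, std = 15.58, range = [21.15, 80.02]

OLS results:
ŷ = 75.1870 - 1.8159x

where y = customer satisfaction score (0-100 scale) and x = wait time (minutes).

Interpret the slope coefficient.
An increase of one minute in wait time is associated with a 1.8159 points decrease in predicted satisfaction score.

The slope coefficient β₁ = -1.8159 represents the marginal effect of wait time on satisfaction score.

Interpretation:
- Wait time up by 1 minute → predicted satisfaction score decreases by 1.8159 points
- The effect is assumed constant over the observed range of x (linearity)
- The sign (−) gives the direction; the magnitude 1.8159 gives the size of the effect per minute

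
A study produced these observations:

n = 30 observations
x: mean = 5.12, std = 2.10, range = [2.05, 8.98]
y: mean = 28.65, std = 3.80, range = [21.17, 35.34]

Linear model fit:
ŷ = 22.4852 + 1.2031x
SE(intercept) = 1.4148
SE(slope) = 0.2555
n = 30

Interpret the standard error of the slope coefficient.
The slope 1.2031 is pinned down to within about ±0.2555 (one SE) by these data — relative uncertainty 21.2%, i.e. moderately precise.

SE(β̂₁) = 0.2555 says: if we drew many samples of n = 30 from the same population and refit each time, the fitted slopes would scatter with a standard deviation of roughly 0.2555 around the true β₁.

Relative precision:
- SE / |β̂₁| = 0.2555 / 1.2031 = 21.2%
- Rule of thumb (under 20%: precise; 20% to under 50%: moderately precise; 50% or more: imprecise) → moderately precise

Link to interval estimation: a confidence interval for β₁ is β̂₁ ± t* × 0.2555, so SE sets the half-width per unit of t*.

What drives SE(β̂₁): more residual scatter → larger SE; wider spread of x values → smaller SE.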